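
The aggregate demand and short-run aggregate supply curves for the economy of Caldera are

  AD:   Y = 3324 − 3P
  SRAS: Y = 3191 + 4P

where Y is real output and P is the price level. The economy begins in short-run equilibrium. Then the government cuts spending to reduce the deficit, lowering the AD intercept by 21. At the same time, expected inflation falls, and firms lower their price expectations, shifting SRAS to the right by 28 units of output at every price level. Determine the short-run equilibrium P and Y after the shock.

After both shocks: AD is Y = 3303 − 3P and SRAS is Y = 3219 + 4P.
Setting them equal: 84 = 7P, so P = 12.
Y = 3303 − 3·12 = 3267.

P = 12, Y = 3267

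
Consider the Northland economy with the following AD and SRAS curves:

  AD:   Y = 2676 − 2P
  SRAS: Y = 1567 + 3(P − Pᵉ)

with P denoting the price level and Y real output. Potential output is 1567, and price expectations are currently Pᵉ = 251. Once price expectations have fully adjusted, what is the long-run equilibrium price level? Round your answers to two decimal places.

Long-run P = 554.50

Short run: with Pᵉ = 251, SRAS is Y = 814 + 3P. Setting AD = SRAS gives 1862 = 5P, so P = 372.40 and Y = 2676 − 2P = 1931.20.
Output 1931.20 is above potential 1567, so over time expected prices rise and SRAS shifts left until Y returns to 1567.
Long run: Y = 1567 on the AD curve gives 1567 = 2676 − 2P, so P = 554.50.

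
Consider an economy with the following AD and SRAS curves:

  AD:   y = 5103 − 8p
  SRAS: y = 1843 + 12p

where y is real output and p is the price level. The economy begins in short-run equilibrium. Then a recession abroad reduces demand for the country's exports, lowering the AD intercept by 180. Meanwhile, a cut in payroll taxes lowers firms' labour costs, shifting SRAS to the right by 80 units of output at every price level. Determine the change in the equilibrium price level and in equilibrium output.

Δp = -13, Δy = -76

After both shocks: AD is y = 4923 − 8p and SRAS is y = 1923 + 12p.
Setting them equal: 3000 = 20p, so p = 150.
y = 4923 − 8·150 = 3723.
Initially p = 163, y = 3799, so Δp = -13 and Δy = -76.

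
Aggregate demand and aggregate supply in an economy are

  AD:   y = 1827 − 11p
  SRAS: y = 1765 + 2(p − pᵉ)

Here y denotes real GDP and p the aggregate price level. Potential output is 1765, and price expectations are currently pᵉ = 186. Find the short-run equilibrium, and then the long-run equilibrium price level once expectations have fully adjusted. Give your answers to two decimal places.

Short run: with pᵉ = 186, SRAS is y = 1393 + 2p. Setting AD = SRAS gives 434 = 13p, so p = 33.38 and y = 1827 − 11p = 1459.77.
Output 1459.77 is below potential 1765, so over time expected prices fall and SRAS shifts right until y returns to 1765.
Long run: y = 1765 on the AD curve gives 1765 = 1827 − 11p, so p = 5.64.

Short run: p = 33.38, y = 1459.77. Long run: p = 5.64.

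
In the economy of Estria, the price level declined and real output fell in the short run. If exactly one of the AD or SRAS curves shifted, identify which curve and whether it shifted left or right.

P fell and Y fell. An AD shift moves P and Y in the same direction; an SRAS shift moves them in opposite directions.
Here P and Y moved in the same direction, so the AD curve shifted.
Since Y fell, AD shifted left.

AD shifted left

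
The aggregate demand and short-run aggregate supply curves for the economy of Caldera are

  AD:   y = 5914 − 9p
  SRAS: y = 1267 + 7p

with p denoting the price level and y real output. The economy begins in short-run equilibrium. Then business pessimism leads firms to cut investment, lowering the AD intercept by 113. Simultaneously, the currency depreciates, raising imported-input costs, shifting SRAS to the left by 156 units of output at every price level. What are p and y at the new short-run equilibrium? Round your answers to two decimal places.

After both shocks: AD is y = 5801 − 9p and SRAS is y = 1111 + 7p.
Setting them equal: 4690 = 16p, so p = 293.13.
Substituting into AD, y = 3162.88.

p = 293.13, y = 3162.88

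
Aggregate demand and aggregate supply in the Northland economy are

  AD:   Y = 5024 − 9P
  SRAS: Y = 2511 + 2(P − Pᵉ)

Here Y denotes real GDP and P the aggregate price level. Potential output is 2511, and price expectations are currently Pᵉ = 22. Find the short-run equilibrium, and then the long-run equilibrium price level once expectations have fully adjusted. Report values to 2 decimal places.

Short run: with Pᵉ = 22, SRAS is Y = 2467 + 2P. Setting AD = SRAS gives 2557 = 11P, so P = 232.45 and Y = 5024 − 9P = 2931.91.
Output 2931.91 is above potential 2511, so over time expected prices rise and SRAS shifts left until Y returns to 2511.
Long run: Y = 2511 on the AD curve gives 2511 = 5024 − 9P, so P = 279.22.

Short run: P = 232.45, Y = 2931.91. Long run: P = 279.22.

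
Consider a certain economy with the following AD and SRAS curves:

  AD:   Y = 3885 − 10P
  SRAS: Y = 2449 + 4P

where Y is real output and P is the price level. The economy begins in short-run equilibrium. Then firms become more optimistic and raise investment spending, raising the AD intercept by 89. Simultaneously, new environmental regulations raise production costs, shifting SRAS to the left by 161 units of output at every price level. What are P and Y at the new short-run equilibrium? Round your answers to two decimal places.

P = 120.43, Y = 2769.71

After both shocks: AD is Y = 3974 − 10P and SRAS is Y = 2288 + 4P.
Setting them equal: 1686 = 14P, so P = 120.43.
Substituting into AD, Y = 2769.71.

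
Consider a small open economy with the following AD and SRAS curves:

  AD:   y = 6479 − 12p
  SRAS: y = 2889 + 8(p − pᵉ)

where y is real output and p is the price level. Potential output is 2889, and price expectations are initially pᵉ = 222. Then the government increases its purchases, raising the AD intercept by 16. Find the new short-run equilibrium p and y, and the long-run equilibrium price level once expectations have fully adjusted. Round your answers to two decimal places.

Short run: p = 269.10, y = 3265.80. Long run: p = 300.50.

AD shifts right: new AD is y = 6495 − 12p. With pᵉ = 222, SRAS is y = 1113 + 8p.
Short run: 6495 − 12p = 1113 + 8p gives 5382 = 20p, so p = 269.10 and y = 6495 − 12p = 3265.80.
y = 3265.80 is above potential 2889; expectations adjust and SRAS shifts left until y = 2889.
Long run: on the new AD curve, 2889 = 6495 − 12p gives p = 300.50.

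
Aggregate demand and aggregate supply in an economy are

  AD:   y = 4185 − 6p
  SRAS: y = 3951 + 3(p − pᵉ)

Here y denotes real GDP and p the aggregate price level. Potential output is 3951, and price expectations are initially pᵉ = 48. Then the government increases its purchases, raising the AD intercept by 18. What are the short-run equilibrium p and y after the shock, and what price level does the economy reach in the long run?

AD shifts right: new AD is y = 4203 − 6p. With pᵉ = 48, SRAS is y = 3807 + 3p.
Short run: 4203 − 6p = 3807 + 3p gives 396 = 9p, so p = 44 and y = 4203 − 6·44 = 3939.
y = 3939 is below potential 3951; expectations adjust and SRAS shifts right until y = 3951.
Long run: on the new AD curve, 3951 = 4203 − 6p gives p = 42.

Short run: p = 44, y = 3939. Long run: p = 42.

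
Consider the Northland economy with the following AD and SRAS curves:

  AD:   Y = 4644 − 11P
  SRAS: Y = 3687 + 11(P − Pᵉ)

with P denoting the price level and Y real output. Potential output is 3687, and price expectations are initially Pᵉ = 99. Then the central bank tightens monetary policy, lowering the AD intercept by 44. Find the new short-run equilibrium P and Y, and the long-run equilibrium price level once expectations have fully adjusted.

AD shifts left: new AD is Y = 4600 − 11P. With Pᵉ = 99, SRAS is Y = 2598 + 11P.
Short run: 4600 − 11P = 2598 + 11P gives 2002 = 22P, so P = 91 and Y = 4600 − 11·91 = 3599.
Y = 3599 is below potential 3687; expectations adjust and SRAS shifts right until Y = 3687.
Long run: on the new AD curve, 3687 = 4600 − 11P gives P = 83.

Short run: P = 91, Y = 3599. Long run: P = 83.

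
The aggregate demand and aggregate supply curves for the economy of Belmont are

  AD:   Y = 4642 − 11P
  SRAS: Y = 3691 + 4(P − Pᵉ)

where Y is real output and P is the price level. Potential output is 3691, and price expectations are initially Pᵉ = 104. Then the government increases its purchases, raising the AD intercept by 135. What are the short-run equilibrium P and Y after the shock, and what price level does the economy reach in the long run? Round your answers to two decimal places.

AD shifts right: new AD is Y = 4777 − 11P. With Pᵉ = 104, SRAS is Y = 3275 + 4P.
Short run: 4777 − 11P = 3275 + 4P gives 1502 = 15P, so P = 100.13 and Y = 4777 − 11P = 3675.53.
Y = 3675.53 is below potential 3691; expectations adjust and SRAS shifts right until Y = 3691.
Long run: on the new AD curve, 3691 = 4777 − 11P gives P = 98.73.

Short run: P = 100.13, Y = 3675.53. Long run: P = 98.73.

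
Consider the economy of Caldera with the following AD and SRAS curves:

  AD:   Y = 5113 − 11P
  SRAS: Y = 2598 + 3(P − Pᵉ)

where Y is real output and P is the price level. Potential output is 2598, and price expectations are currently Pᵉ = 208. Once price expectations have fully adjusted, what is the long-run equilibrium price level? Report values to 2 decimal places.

Short run: with Pᵉ = 208, SRAS is Y = 1974 + 3P. Setting AD = SRAS gives 3139 = 14P, so P = 224.21 and Y = 5113 − 11P = 2646.64.
Output 2646.64 is above potential 2598, so over time expected prices rise and SRAS shifts left until Y returns to 2598.
Long run: Y = 2598 on the AD curve gives 2598 = 5113 − 11P, so P = 228.64.

Long-run P = 228.64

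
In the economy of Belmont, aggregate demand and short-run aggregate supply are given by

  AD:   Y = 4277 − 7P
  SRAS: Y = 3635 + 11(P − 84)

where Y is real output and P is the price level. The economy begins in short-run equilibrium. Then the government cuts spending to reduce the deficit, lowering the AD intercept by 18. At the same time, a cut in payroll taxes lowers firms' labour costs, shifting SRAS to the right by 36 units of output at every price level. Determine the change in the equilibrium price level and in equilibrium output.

After both shocks: AD is Y = 4259 − 7P and SRAS is Y = 2747 + 11P.
Setting them equal: 1512 = 18P, so P = 84.
Y = 4259 − 7·84 = 3671.
Initially P = 87, Y = 3668, so ΔP = -3 and ΔY = +3.

ΔP = -3, ΔY = +3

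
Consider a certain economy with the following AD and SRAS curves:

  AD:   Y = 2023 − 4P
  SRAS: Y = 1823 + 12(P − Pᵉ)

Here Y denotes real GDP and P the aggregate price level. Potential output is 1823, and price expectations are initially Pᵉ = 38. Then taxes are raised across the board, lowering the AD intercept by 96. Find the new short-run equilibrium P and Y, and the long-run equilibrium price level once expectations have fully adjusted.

Short run: P = 35, Y = 1787. Long run: P = 26.

AD shifts left: new AD is Y = 1927 − 4P. With Pᵉ = 38, SRAS is Y = 1367 + 12P.
Short run: 1927 − 4P = 1367 + 12P gives 560 = 16P, so P = 35 and Y = 1927 − 4·35 = 1787.
Y = 1787 is below potential 1823; expectations adjust and SRAS shifts right until Y = 1823.
Long run: on the new AD curve, 1823 = 1927 − 4P gives P = 26.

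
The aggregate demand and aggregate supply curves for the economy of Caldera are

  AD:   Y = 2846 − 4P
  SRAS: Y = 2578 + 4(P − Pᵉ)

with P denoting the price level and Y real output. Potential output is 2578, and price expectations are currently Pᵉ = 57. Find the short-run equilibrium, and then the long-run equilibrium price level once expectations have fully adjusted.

Short run: P = 62, Y = 2598. Long run: P = 67.

Short run: with Pᵉ = 57, SRAS is Y = 2350 + 4P. Setting AD = SRAS gives 496 = 8P, so P = 62 and Y = 2846 − 4·62 = 2598.
Output 2598 is above potential 2578, so over time expected prices rise and SRAS shifts left until Y returns to 2578.
Long run: Y = 2578 on the AD curve gives 2578 = 2846 − 4P, so P = 67.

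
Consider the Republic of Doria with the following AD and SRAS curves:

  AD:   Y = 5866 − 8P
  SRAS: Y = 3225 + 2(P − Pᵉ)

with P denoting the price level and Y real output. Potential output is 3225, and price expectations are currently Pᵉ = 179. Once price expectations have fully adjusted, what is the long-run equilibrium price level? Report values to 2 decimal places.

Long-run P = 330.13

Short run: with Pᵉ = 179, SRAS is Y = 2867 + 2P. Setting AD = SRAS gives 2999 = 10P, so P = 299.90 and Y = 5866 − 8P = 3466.80.
Output 3466.80 is above potential 3225, so over time expected prices rise and SRAS shifts left until Y returns to 3225.
Long run: Y = 3225 on the AD curve gives 3225 = 5866 − 8P, so P = 330.13.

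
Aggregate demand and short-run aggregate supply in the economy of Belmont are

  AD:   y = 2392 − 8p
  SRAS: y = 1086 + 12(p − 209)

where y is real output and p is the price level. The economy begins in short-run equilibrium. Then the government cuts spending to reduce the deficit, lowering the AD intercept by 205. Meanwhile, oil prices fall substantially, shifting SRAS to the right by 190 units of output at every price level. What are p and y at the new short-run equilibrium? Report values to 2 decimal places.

p = 170.95, y = 819.40

After both shocks: AD is y = 2187 − 8p and SRAS is y = 12p − 1232.
Setting them equal: 3419 = 20p, so p = 170.95.
Substituting into AD, y = 819.40.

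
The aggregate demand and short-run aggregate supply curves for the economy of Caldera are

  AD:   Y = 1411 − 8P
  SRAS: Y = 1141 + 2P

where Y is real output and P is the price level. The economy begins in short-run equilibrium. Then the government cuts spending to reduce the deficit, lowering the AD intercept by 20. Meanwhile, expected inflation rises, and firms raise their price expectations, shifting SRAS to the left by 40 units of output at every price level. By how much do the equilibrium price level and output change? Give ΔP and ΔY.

After both shocks: AD is Y = 1391 − 8P and SRAS is Y = 1101 + 2P.
Setting them equal: 290 = 10P, so P = 29.
Y = 1391 − 8·29 = 1159.
Initially P = 27, Y = 1195, so ΔP = +2 and ΔY = -36.

ΔP = +2, ΔY = -36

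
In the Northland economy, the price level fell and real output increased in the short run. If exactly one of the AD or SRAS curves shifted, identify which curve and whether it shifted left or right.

P fell and Y rose. An AD shift moves P and Y in the same direction; an SRAS shift moves them in opposite directions.
Here P and Y moved in opposite directions, so the SRAS curve shifted.
Since Y rose, SRAS shifted right.

SRAS shifted right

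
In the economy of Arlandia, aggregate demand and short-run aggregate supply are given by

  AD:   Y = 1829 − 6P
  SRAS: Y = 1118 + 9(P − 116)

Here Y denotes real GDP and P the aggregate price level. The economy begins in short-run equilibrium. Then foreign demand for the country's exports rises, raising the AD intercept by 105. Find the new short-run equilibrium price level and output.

This is a positive demand shock: AD shifts right.
New AD: Y = 1934 − 6P.
SRAS can be written Y = 74 + 9P.
Set AD = SRAS: 1934 − 6P = 74 + 9P, so 1860 = 15P and P = 124.
Y = 1934 − 6·124 = 1190.

P = 124, Y = 1190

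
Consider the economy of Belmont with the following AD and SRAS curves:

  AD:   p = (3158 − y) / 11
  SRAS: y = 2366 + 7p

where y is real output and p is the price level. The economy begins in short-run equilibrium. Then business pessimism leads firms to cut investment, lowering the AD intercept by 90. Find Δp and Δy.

This is a negative demand shock: AD shifts left.
New AD: y = 3068 − 11p.
Set AD = SRAS: 3068 − 11p = 2366 + 7p, so 702 = 18p and p = 39.
y = 3068 − 11·39 = 2639.
Initially p = 44, y = 2674, so Δp = -5 and Δy = -35.

Δp = -5, Δy = -35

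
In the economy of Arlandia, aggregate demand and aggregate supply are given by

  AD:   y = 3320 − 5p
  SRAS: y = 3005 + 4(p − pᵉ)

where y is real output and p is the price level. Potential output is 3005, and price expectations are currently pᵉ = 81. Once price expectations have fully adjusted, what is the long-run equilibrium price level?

Long-run p = 63

Short run: with pᵉ = 81, SRAS is y = 2681 + 4p. Setting AD = SRAS gives 639 = 9p, so p = 71 and y = 3320 − 5·71 = 2965.
Output 2965 is below potential 3005, so over time expected prices fall and SRAS shifts right until y returns to 3005.
Long run: y = 3005 on the AD curve gives 3005 = 3320 − 5p, so p = 63.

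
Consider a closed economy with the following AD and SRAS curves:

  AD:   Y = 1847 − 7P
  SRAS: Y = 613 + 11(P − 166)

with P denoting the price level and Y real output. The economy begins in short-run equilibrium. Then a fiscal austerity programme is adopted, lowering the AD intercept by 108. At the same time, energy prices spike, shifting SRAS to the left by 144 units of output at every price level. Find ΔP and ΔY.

After both shocks: AD is Y = 1739 − 7P and SRAS is Y = 11P − 1357.
Setting them equal: 3096 = 18P, so P = 172.
Y = 1739 − 7·172 = 535.
Initially P = 170, Y = 657, so ΔP = +2 and ΔY = -122.

ΔP = +2, ΔY = -122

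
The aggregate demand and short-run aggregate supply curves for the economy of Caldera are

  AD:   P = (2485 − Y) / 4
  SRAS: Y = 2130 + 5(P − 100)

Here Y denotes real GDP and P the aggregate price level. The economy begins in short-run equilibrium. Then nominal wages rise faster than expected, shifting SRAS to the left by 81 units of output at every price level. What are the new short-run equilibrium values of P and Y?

P = 104, Y = 2069

This is a negative supply shock: SRAS shifts left.
New SRAS: Y = 1549 + 5P.
Set AD = SRAS: 2485 − 4P = 1549 + 5P, so 936 = 9P and P = 104.
Y = 2485 − 4·104 = 2069.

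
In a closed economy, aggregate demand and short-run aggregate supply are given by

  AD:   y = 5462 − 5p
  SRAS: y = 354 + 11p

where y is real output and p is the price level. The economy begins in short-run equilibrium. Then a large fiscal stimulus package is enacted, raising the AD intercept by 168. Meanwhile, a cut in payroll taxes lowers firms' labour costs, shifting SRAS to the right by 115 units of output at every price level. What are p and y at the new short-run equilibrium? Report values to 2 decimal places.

p = 322.56, y = 4017.19

After both shocks: AD is y = 5630 − 5p and SRAS is y = 469 + 11p.
Setting them equal: 5161 = 16p, so p = 322.56.
Substituting into AD, y = 4017.19.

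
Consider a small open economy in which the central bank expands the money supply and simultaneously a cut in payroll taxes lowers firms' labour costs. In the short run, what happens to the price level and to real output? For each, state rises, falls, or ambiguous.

Price level: ambiguous; output: rises

The first event is a positive demand shock: AD shifts right, which by itself pushes P up and Y up.
The second is a favourable supply shock: SRAS shifts right, which by itself pushes P down and Y up.
The two shocks push P in opposite directions, so the effect on P is ambiguous. Both shocks push Y up, so Y rises.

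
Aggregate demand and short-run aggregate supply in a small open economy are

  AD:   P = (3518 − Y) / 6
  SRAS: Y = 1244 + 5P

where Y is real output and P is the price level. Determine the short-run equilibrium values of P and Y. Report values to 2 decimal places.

P = 206.73, Y = 2277.64

Rearrange AD to Y = 3518 − 6P.
Set AD = SRAS: 3518 − 6P = 1244 + 5P, so 2274 = 11P and P = 206.73.
Substituting into AD, Y = 3518 − 6P = 2277.64.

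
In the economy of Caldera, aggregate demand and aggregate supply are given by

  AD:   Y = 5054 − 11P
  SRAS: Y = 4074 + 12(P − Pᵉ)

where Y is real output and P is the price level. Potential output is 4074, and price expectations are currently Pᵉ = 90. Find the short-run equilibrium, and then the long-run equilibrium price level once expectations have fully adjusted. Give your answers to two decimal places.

Short run: P = 89.57, Y = 4068.78. Long run: P = 89.09.

Short run: with Pᵉ = 90, SRAS is Y = 2994 + 12P. Setting AD = SRAS gives 2060 = 23P, so P = 89.57 and Y = 5054 − 11P = 4068.78.
Output 4068.78 is below potential 4074, so over time expected prices fall and SRAS shifts right until Y returns to 4074.
Long run: Y = 4074 on the AD curve gives 4074 = 5054 − 11P, so P = 89.09.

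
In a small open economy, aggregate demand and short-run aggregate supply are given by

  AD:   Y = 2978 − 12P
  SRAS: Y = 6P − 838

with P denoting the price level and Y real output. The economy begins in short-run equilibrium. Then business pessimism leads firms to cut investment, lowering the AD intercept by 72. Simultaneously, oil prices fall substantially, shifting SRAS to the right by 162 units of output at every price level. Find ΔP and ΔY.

ΔP = -13, ΔY = +84

After both shocks: AD is Y = 2906 − 12P and SRAS is Y = 6P − 676.
Setting them equal: 3582 = 18P, so P = 199.
Y = 2906 − 12·199 = 518.
Initially P = 212, Y = 434, so ΔP = -13 and ΔY = +84.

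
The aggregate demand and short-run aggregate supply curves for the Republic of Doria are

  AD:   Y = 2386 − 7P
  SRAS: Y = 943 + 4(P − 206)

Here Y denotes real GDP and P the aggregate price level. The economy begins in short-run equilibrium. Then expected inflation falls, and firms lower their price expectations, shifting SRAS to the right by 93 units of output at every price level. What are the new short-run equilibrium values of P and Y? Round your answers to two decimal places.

P = 197.64, Y = 1002.55

This is a positive supply shock: SRAS shifts right.
New SRAS: Y = 212 + 4P.
Set AD = SRAS: 2386 − 7P = 212 + 4P, so 2174 = 11P and P = 197.64.
Substituting into AD, Y = 1002.55.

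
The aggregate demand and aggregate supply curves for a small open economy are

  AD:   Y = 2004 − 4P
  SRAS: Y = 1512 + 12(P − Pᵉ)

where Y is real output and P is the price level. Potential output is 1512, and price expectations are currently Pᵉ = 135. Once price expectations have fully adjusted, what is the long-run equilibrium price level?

Long-run P = 123

Short run: with Pᵉ = 135, SRAS is Y = 12P − 108. Setting AD = SRAS gives 2112 = 16P, so P = 132 and Y = 2004 − 4·132 = 1476.
Output 1476 is below potential 1512, so over time expected prices fall and SRAS shifts right until Y returns to 1512.
Long run: Y = 1512 on the AD curve gives 1512 = 2004 − 4P, so P = 123.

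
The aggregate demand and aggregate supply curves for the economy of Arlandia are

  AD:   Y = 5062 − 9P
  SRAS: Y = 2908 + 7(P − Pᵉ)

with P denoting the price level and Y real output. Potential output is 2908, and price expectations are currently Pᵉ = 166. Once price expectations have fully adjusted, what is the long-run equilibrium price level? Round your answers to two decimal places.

Short run: with Pᵉ = 166, SRAS is Y = 1746 + 7P. Setting AD = SRAS gives 3316 = 16P, so P = 207.25 and Y = 5062 − 9P = 3196.75.
Output 3196.75 is above potential 2908, so over time expected prices rise and SRAS shifts left until Y returns to 2908.
Long run: Y = 2908 on the AD curve gives 2908 = 5062 − 9P, so P = 239.33.

Long-run P = 239.33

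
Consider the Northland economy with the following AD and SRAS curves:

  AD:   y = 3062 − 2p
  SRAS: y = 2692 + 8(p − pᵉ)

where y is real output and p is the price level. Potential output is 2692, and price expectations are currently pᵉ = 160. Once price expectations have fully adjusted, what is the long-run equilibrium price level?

Long-run p = 185

Short run: with pᵉ = 160, SRAS is y = 1412 + 8p. Setting AD = SRAS gives 1650 = 10p, so p = 165 and y = 3062 − 2·165 = 2732.
Output 2732 is above potential 2692, so over time expected prices rise and SRAS shifts left until y returns to 2692.
Long run: y = 2692 on the AD curve gives 2692 = 3062 − 2p, so p = 185.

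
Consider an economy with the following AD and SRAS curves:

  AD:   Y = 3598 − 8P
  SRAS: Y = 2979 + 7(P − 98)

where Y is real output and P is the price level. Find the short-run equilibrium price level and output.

P = 87, Y = 2902

Write SRAS as Y = 2979 + 7P − 686 = 2293 + 7P.
Set AD = SRAS: 3598 − 8P = 2293 + 7P, so 1305 = 15P and P = 87.
Then Y = 3598 − 8·87 = 2902.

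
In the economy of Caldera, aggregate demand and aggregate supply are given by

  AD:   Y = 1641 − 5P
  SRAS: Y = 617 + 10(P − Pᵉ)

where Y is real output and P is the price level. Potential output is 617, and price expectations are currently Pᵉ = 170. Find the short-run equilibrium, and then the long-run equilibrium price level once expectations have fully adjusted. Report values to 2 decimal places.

Short run: P = 181.60, Y = 733.00. Long run: P = 204.80.

Short run: with Pᵉ = 170, SRAS is Y = 10P − 1083. Setting AD = SRAS gives 2724 = 15P, so P = 181.60 and Y = 1641 − 5P = 733.00.
Output 733.00 is above potential 617, so over time expected prices rise and SRAS shifts left until Y returns to 617.
Long run: Y = 617 on the AD curve gives 617 = 1641 − 5P, so P = 204.80.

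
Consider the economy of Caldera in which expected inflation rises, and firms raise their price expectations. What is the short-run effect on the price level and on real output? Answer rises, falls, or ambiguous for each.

This is an adverse supply shock: SRAS shifts left.
Moving along the downward-sloping AD curve, P rises and Y falls.

Price level: rises; output: falls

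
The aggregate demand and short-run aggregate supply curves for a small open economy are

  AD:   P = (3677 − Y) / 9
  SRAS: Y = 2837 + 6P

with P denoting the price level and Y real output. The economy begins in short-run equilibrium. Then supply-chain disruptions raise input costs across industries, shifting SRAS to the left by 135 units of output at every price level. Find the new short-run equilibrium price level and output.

P = 65, Y = 3092

This is a negative supply shock: SRAS shifts left.
New SRAS: Y = 2702 + 6P.
Set AD = SRAS: 3677 − 9P = 2702 + 6P, so 975 = 15P and P = 65.
Y = 3677 − 9·65 = 3092.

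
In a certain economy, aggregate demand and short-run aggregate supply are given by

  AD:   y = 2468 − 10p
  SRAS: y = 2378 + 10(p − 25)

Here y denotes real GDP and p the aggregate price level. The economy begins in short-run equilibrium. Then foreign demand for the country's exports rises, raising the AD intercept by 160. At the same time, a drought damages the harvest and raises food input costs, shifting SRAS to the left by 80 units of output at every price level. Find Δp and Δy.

Δp = +12, Δy = +40

After both shocks: AD is y = 2628 − 10p and SRAS is y = 2048 + 10p.
Setting them equal: 580 = 20p, so p = 29.
y = 2628 − 10·29 = 2338.
Initially p = 17, y = 2298, so Δp = +12 and Δy = +40.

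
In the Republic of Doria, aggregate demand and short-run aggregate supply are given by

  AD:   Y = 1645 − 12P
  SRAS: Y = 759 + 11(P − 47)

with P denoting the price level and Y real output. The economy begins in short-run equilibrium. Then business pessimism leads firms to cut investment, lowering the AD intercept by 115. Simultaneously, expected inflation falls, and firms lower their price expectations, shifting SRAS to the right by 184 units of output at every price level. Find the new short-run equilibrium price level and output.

P = 48, Y = 954

After both shocks: AD is Y = 1530 − 12P and SRAS is Y = 426 + 11P.
Setting them equal: 1104 = 23P, so P = 48.
Y = 1530 − 12·48 = 954.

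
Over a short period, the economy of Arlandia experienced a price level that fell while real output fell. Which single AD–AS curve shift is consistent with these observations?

P fell and Y fell. An AD shift moves P and Y in the same direction; an SRAS shift moves them in opposite directions.
Here P and Y moved in the same direction, so the AD curve shifted.
Since Y fell, AD shifted left.

AD shifted left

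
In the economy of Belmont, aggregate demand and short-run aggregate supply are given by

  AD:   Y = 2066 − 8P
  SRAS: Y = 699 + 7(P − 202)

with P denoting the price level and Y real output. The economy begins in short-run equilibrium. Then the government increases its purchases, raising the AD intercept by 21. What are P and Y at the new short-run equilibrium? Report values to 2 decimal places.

P = 186.80, Y = 592.60

This is a positive demand shock: AD shifts right.
New AD: Y = 2087 − 8P.
SRAS can be written Y = 7P − 715.
Set AD = SRAS: 2087 − 8P = 7P − 715, so 2802 = 15P and P = 186.80.
Substituting into AD, Y = 592.60.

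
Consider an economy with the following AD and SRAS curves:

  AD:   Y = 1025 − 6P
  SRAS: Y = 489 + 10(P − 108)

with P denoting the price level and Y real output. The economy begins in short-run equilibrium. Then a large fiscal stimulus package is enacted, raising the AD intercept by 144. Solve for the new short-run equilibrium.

P = 110, Y = 509

This is a positive demand shock: AD shifts right.
New AD: Y = 1169 − 6P.
SRAS can be written Y = 10P − 591.
Set AD = SRAS: 1169 − 6P = 10P − 591, so 1760 = 16P and P = 110.
Y = 1169 − 6·110 = 509.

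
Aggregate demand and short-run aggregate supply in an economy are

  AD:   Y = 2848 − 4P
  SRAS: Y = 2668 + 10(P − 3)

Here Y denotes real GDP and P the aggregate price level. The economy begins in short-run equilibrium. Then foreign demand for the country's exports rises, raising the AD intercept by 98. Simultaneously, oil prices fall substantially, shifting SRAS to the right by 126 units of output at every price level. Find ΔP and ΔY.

ΔP = -2, ΔY = +106

After both shocks: AD is Y = 2946 − 4P and SRAS is Y = 2764 + 10P.
Setting them equal: 182 = 14P, so P = 13.
Y = 2946 − 4·13 = 2894.
Initially P = 15, Y = 2788, so ΔP = -2 and ΔY = +106.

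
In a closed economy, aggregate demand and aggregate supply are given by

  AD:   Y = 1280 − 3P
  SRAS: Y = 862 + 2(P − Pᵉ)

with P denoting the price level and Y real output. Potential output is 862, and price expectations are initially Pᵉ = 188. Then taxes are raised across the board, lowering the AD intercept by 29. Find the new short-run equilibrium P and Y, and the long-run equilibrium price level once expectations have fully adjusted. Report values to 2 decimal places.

AD shifts left: new AD is Y = 1251 − 3P. With Pᵉ = 188, SRAS is Y = 486 + 2P.
Short run: 1251 − 3P = 486 + 2P gives 765 = 5P, so P = 153.00 and Y = 1251 − 3P = 792.00.
Y = 792.00 is below potential 862; expectations adjust and SRAS shifts right until Y = 862.
Long run: on the new AD curve, 862 = 1251 − 3P gives P = 129.67.

Short run: P = 153.00, Y = 792.00. Long run: P = 129.67.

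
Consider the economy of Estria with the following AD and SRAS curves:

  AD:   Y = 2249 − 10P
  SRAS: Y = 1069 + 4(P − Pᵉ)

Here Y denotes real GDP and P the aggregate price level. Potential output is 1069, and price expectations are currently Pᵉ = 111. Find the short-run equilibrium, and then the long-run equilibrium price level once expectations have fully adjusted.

Short run: P = 116, Y = 1089. Long run: P = 118.

Short run: with Pᵉ = 111, SRAS is Y = 625 + 4P. Setting AD = SRAS gives 1624 = 14P, so P = 116 and Y = 2249 − 10·116 = 1089.
Output 1089 is above potential 1069, so over time expected prices rise and SRAS shifts left until Y returns to 1069.
Long run: Y = 1069 on the AD curve gives 1069 = 2249 − 10P, so P = 118.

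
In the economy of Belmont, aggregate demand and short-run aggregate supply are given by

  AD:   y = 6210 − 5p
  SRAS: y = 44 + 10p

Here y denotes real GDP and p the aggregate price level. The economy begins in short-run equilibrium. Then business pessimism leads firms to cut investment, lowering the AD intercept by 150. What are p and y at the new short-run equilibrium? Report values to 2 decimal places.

This is a negative demand shock: AD shifts left.
New AD: y = 6060 − 5p.
Set AD = SRAS: 6060 − 5p = 44 + 10p, so 6016 = 15p and p = 401.07.
Substituting into AD, y = 4054.67.

p = 401.07, y = 4054.67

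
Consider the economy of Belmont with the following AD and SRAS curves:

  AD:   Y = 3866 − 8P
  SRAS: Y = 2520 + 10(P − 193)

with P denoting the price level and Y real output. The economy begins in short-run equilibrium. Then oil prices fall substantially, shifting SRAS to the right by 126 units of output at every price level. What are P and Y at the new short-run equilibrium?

P = 175, Y = 2466

This is a positive supply shock: SRAS shifts right.
New SRAS: Y = 716 + 10P.
Set AD = SRAS: 3866 − 8P = 716 + 10P, so 3150 = 18P and P = 175.
Y = 3866 − 8·175 = 2466.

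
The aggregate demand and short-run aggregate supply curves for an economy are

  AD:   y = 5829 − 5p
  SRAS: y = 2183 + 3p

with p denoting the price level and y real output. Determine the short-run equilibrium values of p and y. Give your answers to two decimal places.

p = 455.75, y = 3550.25

Set AD = SRAS: 5829 − 5p = 2183 + 3p, so 3646 = 8p and p = 455.75.
Substituting into AD, y = 5829 − 5p = 3550.25.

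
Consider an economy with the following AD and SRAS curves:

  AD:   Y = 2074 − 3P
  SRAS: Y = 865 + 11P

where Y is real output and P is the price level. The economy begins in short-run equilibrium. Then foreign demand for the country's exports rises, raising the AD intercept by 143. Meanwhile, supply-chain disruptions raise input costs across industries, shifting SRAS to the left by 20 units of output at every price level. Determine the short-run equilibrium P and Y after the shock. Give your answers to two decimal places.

After both shocks: AD is Y = 2217 − 3P and SRAS is Y = 845 + 11P.
Setting them equal: 1372 = 14P, so P = 98.00.
Substituting into AD, Y = 1923.00.

P = 98.00, Y = 1923.00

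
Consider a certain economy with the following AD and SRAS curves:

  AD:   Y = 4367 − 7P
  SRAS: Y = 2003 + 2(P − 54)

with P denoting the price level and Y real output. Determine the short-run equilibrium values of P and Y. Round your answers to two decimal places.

P = 274.67, Y = 2444.33

Write SRAS as Y = 2003 + 2P − 108 = 1895 + 2P.
Set AD = SRAS: 4367 − 7P = 1895 + 2P, so 2472 = 9P and P = 274.67.
Substituting into AD, Y = 4367 − 7P = 2444.33.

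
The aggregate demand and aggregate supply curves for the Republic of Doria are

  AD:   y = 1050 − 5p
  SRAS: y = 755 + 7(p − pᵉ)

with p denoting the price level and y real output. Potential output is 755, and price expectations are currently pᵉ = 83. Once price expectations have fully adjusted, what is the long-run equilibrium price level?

Short run: with pᵉ = 83, SRAS is y = 174 + 7p. Setting AD = SRAS gives 876 = 12p, so p = 73 and y = 1050 − 5·73 = 685.
Output 685 is below potential 755, so over time expected prices fall and SRAS shifts right until y returns to 755.
Long run: y = 755 on the AD curve gives 755 = 1050 − 5p, so p = 59.

Long-run p = 59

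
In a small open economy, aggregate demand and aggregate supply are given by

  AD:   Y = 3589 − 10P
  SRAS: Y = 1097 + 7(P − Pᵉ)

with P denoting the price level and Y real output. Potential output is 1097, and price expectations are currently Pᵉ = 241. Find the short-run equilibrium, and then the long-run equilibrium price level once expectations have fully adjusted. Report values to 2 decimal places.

Short run: P = 245.82, Y = 1130.76. Long run: P = 249.20.

Short run: with Pᵉ = 241, SRAS is Y = 7P − 590. Setting AD = SRAS gives 4179 = 17P, so P = 245.82 and Y = 3589 − 10P = 1130.76.
Output 1130.76 is above potential 1097, so over time expected prices rise and SRAS shifts left until Y returns to 1097.
Long run: Y = 1097 on the AD curve gives 1097 = 3589 − 10P, so P = 249.20.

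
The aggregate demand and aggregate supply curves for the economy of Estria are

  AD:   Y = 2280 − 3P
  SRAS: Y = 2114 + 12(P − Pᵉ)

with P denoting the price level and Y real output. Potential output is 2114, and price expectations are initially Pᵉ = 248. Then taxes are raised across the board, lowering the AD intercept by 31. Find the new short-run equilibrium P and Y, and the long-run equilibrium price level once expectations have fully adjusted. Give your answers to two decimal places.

AD shifts left: new AD is Y = 2249 − 3P. With Pᵉ = 248, SRAS is Y = 12P − 862.
Short run: 2249 − 3P = 12P − 862 gives 3111 = 15P, so P = 207.40 and Y = 2249 − 3P = 1626.80.
Y = 1626.80 is below potential 2114; expectations adjust and SRAS shifts right until Y = 2114.
Long run: on the new AD curve, 2114 = 2249 − 3P gives P = 45.00.

Short run: P = 207.40, Y = 1626.80. Long run: P = 45.00.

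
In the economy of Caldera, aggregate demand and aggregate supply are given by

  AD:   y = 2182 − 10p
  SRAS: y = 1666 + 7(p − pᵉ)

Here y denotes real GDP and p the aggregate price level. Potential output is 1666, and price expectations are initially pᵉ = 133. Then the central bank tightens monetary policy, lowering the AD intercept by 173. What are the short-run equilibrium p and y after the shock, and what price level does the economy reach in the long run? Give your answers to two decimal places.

AD shifts left: new AD is y = 2009 − 10p. With pᵉ = 133, SRAS is y = 735 + 7p.
Short run: 2009 − 10p = 735 + 7p gives 1274 = 17p, so p = 74.94 and y = 2009 − 10p = 1259.59.
y = 1259.59 is below potential 1666; expectations adjust and SRAS shifts right until y = 1666.
Long run: on the new AD curve, 1666 = 2009 − 10p gives p = 34.30.

Short run: p = 74.94, y = 1259.59. Long run: p = 34.30.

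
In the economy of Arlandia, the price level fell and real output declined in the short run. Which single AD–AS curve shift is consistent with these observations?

P fell and Y fell. An AD shift moves P and Y in the same direction; an SRAS shift moves them in opposite directions.
Here P and Y moved in the same direction, so the AD curve shifted.
Since Y fell, AD shifted left.

AD shifted left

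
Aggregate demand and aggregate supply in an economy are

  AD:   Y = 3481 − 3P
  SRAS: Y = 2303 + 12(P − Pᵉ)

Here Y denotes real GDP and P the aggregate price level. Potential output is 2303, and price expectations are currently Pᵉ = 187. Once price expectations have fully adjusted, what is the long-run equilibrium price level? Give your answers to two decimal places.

Long-run P = 392.67

Short run: with Pᵉ = 187, SRAS is Y = 59 + 12P. Setting AD = SRAS gives 3422 = 15P, so P = 228.13 and Y = 3481 − 3P = 2796.60.
Output 2796.60 is above potential 2303, so over time expected prices rise and SRAS shifts left until Y returns to 2303.
Long run: Y = 2303 on the AD curve gives 2303 = 3481 − 3P, so P = 392.67.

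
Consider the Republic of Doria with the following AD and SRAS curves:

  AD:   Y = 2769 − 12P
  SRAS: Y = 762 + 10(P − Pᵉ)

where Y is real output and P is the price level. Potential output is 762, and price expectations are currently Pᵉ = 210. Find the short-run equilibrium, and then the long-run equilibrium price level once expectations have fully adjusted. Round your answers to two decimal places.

Short run: P = 186.68, Y = 528.82. Long run: P = 167.25.

Short run: with Pᵉ = 210, SRAS is Y = 10P − 1338. Setting AD = SRAS gives 4107 = 22P, so P = 186.68 and Y = 2769 − 12P = 528.82.
Output 528.82 is below potential 762, so over time expected prices fall and SRAS shifts right until Y returns to 762.
Long run: Y = 762 on the AD curve gives 762 = 2769 − 12P, so P = 167.25.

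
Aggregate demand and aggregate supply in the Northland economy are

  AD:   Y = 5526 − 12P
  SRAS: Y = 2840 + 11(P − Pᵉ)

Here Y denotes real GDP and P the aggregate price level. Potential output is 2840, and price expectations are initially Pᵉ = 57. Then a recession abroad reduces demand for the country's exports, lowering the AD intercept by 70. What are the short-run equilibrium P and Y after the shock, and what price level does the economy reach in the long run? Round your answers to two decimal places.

Short run: P = 141.00, Y = 3764.00. Long run: P = 218.00.

AD shifts left: new AD is Y = 5456 − 12P. With Pᵉ = 57, SRAS is Y = 2213 + 11P.
Short run: 5456 − 12P = 2213 + 11P gives 3243 = 23P, so P = 141.00 and Y = 5456 − 12P = 3764.00.
Y = 3764.00 is above potential 2840; expectations adjust and SRAS shifts left until Y = 2840.
Long run: on the new AD curve, 2840 = 5456 − 12P gives P = 218.00.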